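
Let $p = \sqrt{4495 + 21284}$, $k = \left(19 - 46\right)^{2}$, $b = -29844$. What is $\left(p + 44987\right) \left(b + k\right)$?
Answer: $-1309796505 - 29115 \sqrt{25779} \approx -1.3145 \cdot 10^{9}$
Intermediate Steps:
$k = 729$ ($k = \left(-27\right)^{2} = 729$)
$p = \sqrt{25779} \approx 160.56$
$\left(p + 44987\right) \left(b + k\right) = \left(\sqrt{25779} + 44987\right) \left(-29844 + 729\right) = \left(44987 + \sqrt{25779}\right) \left(-29115\right) = -1309796505 - 29115 \sqrt{25779}$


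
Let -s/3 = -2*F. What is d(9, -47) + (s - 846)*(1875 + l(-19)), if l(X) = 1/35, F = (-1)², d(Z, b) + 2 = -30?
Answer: -1575056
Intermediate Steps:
d(Z, b) = -32 (d(Z, b) = -2 - 30 = -32)
F = 1
s = 6 (s = -(-6) = -3*(-2) = 6)
l(X) = 1/35
d(9, -47) + (s - 846)*(1875 + l(-19)) = -32 + (6 - 846)*(1875 + 1/35) = -32 - 840*65626/35 = -32 - 1575024 = -1575056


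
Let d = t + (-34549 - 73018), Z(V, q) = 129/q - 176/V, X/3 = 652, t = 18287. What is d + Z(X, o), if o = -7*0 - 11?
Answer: -480300685/5379 ≈ -89292.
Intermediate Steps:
X = 1956 (X = 3*652 = 1956)
o = -11 (o = 0 - 11 = -11)
Z(V, q) = -176/V + 129/q
d = -89280 (d = 18287 + (-34549 - 73018) = 18287 - 107567 = -89280)
d + Z(X, o) = -89280 + (-176/1956 + 129/(-11)) = -89280 + (-176*1/1956 + 129*(-1/11)) = -89280 + (-44/489 - 129/11) = -89280 - 63565/5379 = -480300685/5379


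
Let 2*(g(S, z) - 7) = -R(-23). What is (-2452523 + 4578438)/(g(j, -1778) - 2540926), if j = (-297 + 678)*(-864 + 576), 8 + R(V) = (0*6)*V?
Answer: -425183/508183 ≈ -0.83667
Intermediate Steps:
R(V) = -8 (R(V) = -8 + (0*6)*V = -8 + 0*V = -8 + 0 = -8)
j = -109728 (j = 381*(-288) = -109728)
g(S, z) = 11 (g(S, z) = 7 + (-1*(-8))/2 = 7 + (½)*8 = 7 + 4 = 11)
(-2452523 + 4578438)/(g(j, -1778) - 2540926) = (-2452523 + 4578438)/(11 - 2540926) = 2125915/(-2540915) = 2125915*(-1/2540915) = -425183/508183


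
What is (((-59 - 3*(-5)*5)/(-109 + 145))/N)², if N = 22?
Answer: 4/9801 ≈ 0.00040812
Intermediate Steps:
(((-59 - 3*(-5)*5)/(-109 + 145))/N)² = (((-59 - 3*(-5)*5)/(-109 + 145))/22)² = (((-59 + 15*5)/36)*(1/22))² = (((-59 + 75)*(1/36))*(1/22))² = ((16*(1/36))*(1/22))² = ((4/9)*(1/22))² = (2/99)² = 4/9801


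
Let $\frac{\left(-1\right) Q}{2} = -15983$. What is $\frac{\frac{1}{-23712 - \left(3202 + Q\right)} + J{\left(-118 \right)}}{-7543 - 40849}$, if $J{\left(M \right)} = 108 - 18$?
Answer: $- \frac{5299199}{2849320960} \approx -0.0018598$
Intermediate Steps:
$Q = 31966$ ($Q = \left(-2\right) \left(-15983\right) = 31966$)
$J{\left(M \right)} = 90$ ($J{\left(M \right)} = 108 - 18 = 90$)
$\frac{\frac{1}{-23712 - \left(3202 + Q\right)} + J{\left(-118 \right)}}{-7543 - 40849} = \frac{\frac{1}{-23712 - 35168} + 90}{-7543 - 40849} = \frac{\frac{1}{-23712 - 35168} + 90}{-48392} = \left(\frac{1}{-23712 - 35168} + 90\right) \left(- \frac{1}{48392}\right) = \left(\frac{1}{-58880} + 90\right) \left(- \frac{1}{48392}\right) = \left(- \frac{1}{58880} + 90\right) \left(- \frac{1}{48392}\right) = \frac{5299199}{58880} \left(- \frac{1}{48392}\right) = - \frac{5299199}{2849320960}$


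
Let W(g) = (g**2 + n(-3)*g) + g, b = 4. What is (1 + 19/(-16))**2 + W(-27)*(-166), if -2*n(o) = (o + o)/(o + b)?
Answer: -26390007/256 ≈ -1.0309e+5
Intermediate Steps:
n(o) = -o/(4 + o) (n(o) = -(o + o)/(2*(o + 4)) = -2*o/(2*(4 + o)) = -o/(4 + o))
W(g) = g**2 + 4*g (W(g) = (g**2 + (-1*(-3)/(4 - 3))*g) + g = (g**2 + (-1*(-3)/1)*g) + g = (g**2 + (-1*(-3)*1)*g) + g = (g**2 + 3*g) + g = g**2 + 4*g)
(1 + 19/(-16))**2 + W(-27)*(-166) = (1 + 19/(-16))**2 - 27*(4 - 27)*(-166) = (1 + 19*(-1/16))**2 - 27*(-23)*(-166) = (1 - 19/16)**2 + 621*(-166) = (-3/16)**2 - 103086 = 9/256 - 103086 = -26390007/256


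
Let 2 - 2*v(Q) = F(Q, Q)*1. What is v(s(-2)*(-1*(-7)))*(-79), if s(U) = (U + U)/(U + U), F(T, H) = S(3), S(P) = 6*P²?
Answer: 2054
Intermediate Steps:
F(T, H) = 54 (F(T, H) = 6*3² = 6*9 = 54)
s(U) = 1 (s(U) = (2*U)/((2*U)) = (2*U)*(1/(2*U)) = 1)
v(Q) = -26 (v(Q) = 1 - 27 = -26)
v(s(-2)*(-1*(-7)))*(-79) = -26*(-79) = 2054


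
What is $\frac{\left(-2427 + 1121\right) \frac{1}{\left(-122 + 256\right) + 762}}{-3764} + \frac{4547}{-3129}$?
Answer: $- \frac{1095062221}{753763584} \approx -1.4528$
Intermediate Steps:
$\frac{\left(-2427 + 1121\right) \frac{1}{\left(-122 + 256\right) + 762}}{-3764} + \frac{4547}{-3129} = - \frac{1306}{134 + 762} \left(- \frac{1}{3764}\right) + 4547 \left(- \frac{1}{3129}\right) = - \frac{1306}{896} \left(- \frac{1}{3764}\right) - \frac{4547}{3129} = \left(-1306\right) \frac{1}{896} \left(- \frac{1}{3764}\right) - \frac{4547}{3129} = \left(- \frac{653}{448}\right) \left(- \frac{1}{3764}\right) - \frac{4547}{3129} = \frac{653}{1686272} - \frac{4547}{3129} = - \frac{1095062221}{753763584}$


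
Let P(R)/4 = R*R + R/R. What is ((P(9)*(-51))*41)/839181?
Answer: -228616/279727 ≈ -0.81728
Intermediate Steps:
P(R) = 4 + 4*R² (P(R) = 4*(R*R + R/R) = 4*(R² + 1) = 4*(1 + R²) = 4 + 4*R²)
((P(9)*(-51))*41)/839181 = (((4 + 4*9²)*(-51))*41)/839181 = (((4 + 4*81)*(-51))*41)*(1/839181) = (((4 + 324)*(-51))*41)*(1/839181) = ((328*(-51))*41)*(1/839181) = -16728*41*(1/839181) = -685848*1/839181 = -228616/279727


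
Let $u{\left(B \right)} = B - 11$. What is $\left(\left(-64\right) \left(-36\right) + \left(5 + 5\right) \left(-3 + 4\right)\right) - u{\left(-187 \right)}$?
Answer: $2512$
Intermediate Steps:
$u{\left(B \right)} = -11 + B$ ($u{\left(B \right)} = B - 11 = -11 + B$)
$\left(\left(-64\right) \left(-36\right) + \left(5 + 5\right) \left(-3 + 4\right)\right) - u{\left(-187 \right)} = \left(\left(-64\right) \left(-36\right) + \left(5 + 5\right) \left(-3 + 4\right)\right) - \left(-11 - 187\right) = \left(2304 + 10 \cdot 1\right) - -198 = \left(2304 + 10\right) + 198 = 2314 + 198 = 2512$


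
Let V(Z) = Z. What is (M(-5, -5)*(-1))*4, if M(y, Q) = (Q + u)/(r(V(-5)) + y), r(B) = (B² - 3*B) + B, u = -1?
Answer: ⅘ ≈ 0.80000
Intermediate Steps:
r(B) = B² - 2*B
M(y, Q) = (-1 + Q)/(35 + y) (M(y, Q) = (Q - 1)/(-5*(-2 - 5) + y) = (-1 + Q)/(-5*(-7) + y) = (-1 + Q)/(35 + y))
(M(-5, -5)*(-1))*4 = (((-1 - 5)/(35 - 5))*(-1))*4 = ((-6/30)*(-1))*4 = (((1/30)*(-6))*(-1))*4 = -⅕*(-1)*4 = (⅕)*4 = ⅘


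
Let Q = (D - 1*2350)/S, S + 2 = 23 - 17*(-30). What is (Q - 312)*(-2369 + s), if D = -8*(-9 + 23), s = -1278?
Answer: 613184698/531 ≈ 1.1548e+6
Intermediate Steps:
D = -112 (D = -8*14 = -112)
S = 531 (S = -2 + (23 - 17*(-30)) = -2 + (23 + 510) = -2 + 533 = 531)
Q = -2462/531 (Q = (-112 - 1*2350)/531 = (-112 - 2350)*(1/531) = -2462*1/531 = -2462/531 ≈ -4.6365)
(Q - 312)*(-2369 + s) = (-2462/531 - 312)*(-2369 - 1278) = -168134/531*(-3647) = 613184698/531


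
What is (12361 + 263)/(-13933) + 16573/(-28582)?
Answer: -591730777/398233006 ≈ -1.4859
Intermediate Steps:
(12361 + 263)/(-13933) + 16573/(-28582) = 12624*(-1/13933) + 16573*(-1/28582) = -12624/13933 - 16573/28582 = -591730777/398233006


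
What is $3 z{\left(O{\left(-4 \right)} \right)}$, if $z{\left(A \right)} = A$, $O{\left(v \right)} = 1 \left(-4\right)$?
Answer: $-12$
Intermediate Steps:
$O{\left(v \right)} = -4$
$3 z{\left(O{\left(-4 \right)} \right)} = 3 \left(-4\right) = -12$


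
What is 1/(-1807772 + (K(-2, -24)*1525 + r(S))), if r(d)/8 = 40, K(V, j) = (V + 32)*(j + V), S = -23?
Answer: -1/2996952 ≈ -3.3367e-7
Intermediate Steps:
K(V, j) = (32 + V)*(V + j)
r(d) = 320 (r(d) = 8*40 = 320)
1/(-1807772 + (K(-2, -24)*1525 + r(S))) = 1/(-1807772 + (((-2)² + 32*(-2) + 32*(-24) - 2*(-24))*1525 + 320)) = 1/(-1807772 + ((4 - 64 - 768 + 48)*1525 + 320)) = 1/(-1807772 + (-780*1525 + 320)) = 1/(-1807772 + (-1189500 + 320)) = 1/(-1807772 - 1189180) = 1/(-2996952) = -1/2996952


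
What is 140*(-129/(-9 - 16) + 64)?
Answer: 48412/5 ≈ 9682.4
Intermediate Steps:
140*(-129/(-9 - 16) + 64) = 140*(-129/(-25) + 64) = 140*(-129*(-1/25) + 64) = 140*(129/25 + 64) = 140*(1729/25) = 48412/5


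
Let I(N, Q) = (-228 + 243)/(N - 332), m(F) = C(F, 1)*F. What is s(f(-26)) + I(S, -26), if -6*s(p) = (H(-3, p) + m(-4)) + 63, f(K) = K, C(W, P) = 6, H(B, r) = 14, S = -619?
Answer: -16831/1902 ≈ -8.8491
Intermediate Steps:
m(F) = 6*F
I(N, Q) = 15/(-332 + N)
s(p) = -53/6 (s(p) = -((14 + 6*(-4)) + 63)/6 = -((14 - 24) + 63)/6 = -(-10 + 63)/6 = -⅙*53 = -53/6)
s(f(-26)) + I(S, -26) = -53/6 + 15/(-332 - 619) = -53/6 + 15/(-951) = -53/6 + 15*(-1/951) = -53/6 - 5/317 = -16831/1902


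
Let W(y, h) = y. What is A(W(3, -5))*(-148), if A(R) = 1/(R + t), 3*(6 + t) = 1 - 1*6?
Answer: 222/7 ≈ 31.714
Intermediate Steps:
t = -23/3 (t = -6 + (1 - 1*6)/3 = -6 + (1 - 6)/3 = -6 + (1/3)*(-5) = -6 - 5/3 = -23/3 ≈ -7.6667)
A(R) = 1/(-23/3 + R) (A(R) = 1/(R - 23/3) = 1/(-23/3 + R))
A(W(3, -5))*(-148) = (3/(-23 + 3*3))*(-148) = (3/(-23 + 9))*(-148) = (3/(-14))*(-148) = (3*(-1/14))*(-148) = -3/14*(-148) = 222/7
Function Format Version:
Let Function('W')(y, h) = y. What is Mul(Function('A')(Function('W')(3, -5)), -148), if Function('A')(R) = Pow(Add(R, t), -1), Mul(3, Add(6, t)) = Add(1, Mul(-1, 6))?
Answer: Rational(222, 7) ≈ 31.714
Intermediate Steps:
t = Rational(-23, 3) (t = Add(-6, Mul(Rational(1, 3), Add(1, Mul(-1, 6)))) = Add(-6, Mul(Rational(1, 3), Add(1, -6))) = Add(-6, Mul(Rational(1, 3), -5)) = Add(-6, Rational(-5, 3)) = Rational(-23, 3) ≈ -7.6667)
Function('A')(R) = Pow(Add(Rational(-23, 3), R), -1) (Function('A')(R) = Pow(Add(R, Rational(-23, 3)), -1) = Pow(Add(Rational(-23, 3), R), -1))
Mul(Function('A')(Function('W')(3, -5)), -148) = Mul(Mul(3, Pow(Add(-23, Mul(3, 3)), -1)), -148) = Mul(Mul(3, Pow(Add(-23, 9), -1)), -148) = Mul(Mul(3, Pow(-14, -1)), -148) = Mul(Mul(3, Rational(-1, 14)), -148) = Mul(Rational(-3, 14), -148) = Rational(222, 7)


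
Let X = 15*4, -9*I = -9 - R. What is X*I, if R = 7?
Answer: 320/3 ≈ 106.67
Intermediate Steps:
I = 16/9 (I = -(-9 - 1*7)/9 = -(-9 - 7)/9 = -⅑*(-16) = 16/9 ≈ 1.7778)
X = 60
X*I = 60*(16/9) = 320/3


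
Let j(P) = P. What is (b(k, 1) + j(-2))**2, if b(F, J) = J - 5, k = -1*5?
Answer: 36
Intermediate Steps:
k = -5
b(F, J) = -5 + J
(b(k, 1) + j(-2))**2 = ((-5 + 1) - 2)**2 = (-4 - 2)**2 = (-6)**2 = 36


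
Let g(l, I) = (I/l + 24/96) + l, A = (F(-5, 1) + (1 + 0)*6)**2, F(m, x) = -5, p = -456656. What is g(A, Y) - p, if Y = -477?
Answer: 1824721/4 ≈ 4.5618e+5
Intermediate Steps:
A = 1 (A = (-5 + (1 + 0)*6)**2 = (-5 + 1*6)**2 = (-5 + 6)**2 = 1**2 = 1)
g(l, I) = 1/4 + l + I/l (g(l, I) = (I/l + 24*(1/96)) + l = (I/l + 1/4) + l = (1/4 + I/l) + l = 1/4 + l + I/l)
g(A, Y) - p = (1/4 + 1 - 477/1) - 1*(-456656) = (1/4 + 1 - 477*1) + 456656 = (1/4 + 1 - 477) + 456656 = -1903/4 + 456656 = 1824721/4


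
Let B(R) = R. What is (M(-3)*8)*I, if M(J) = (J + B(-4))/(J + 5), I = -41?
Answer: 1148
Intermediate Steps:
M(J) = (-4 + J)/(5 + J) (M(J) = (J - 4)/(J + 5) = (-4 + J)/(5 + J))
(M(-3)*8)*I = (((-4 - 3)/(5 - 3))*8)*(-41) = ((-7/2)*8)*(-41) = (((½)*(-7))*8)*(-41) = -7/2*8*(-41) = -28*(-41) = 1148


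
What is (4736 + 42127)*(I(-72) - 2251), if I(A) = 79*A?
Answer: -372045357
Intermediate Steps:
(4736 + 42127)*(I(-72) - 2251) = (4736 + 42127)*(79*(-72) - 2251) = 46863*(-5688 - 2251) = 46863*(-7939) = -372045357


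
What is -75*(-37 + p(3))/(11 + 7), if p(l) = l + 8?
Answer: 325/3 ≈ 108.33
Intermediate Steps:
p(l) = 8 + l
-75*(-37 + p(3))/(11 + 7) = -75*(-37 + (8 + 3))/(11 + 7) = -75*(-37 + 11)/18 = -(-1950)/18 = -75*(-13/9) = 325/3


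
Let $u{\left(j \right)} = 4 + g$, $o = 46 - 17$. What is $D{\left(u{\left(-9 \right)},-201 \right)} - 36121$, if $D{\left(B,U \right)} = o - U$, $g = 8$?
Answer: $-35891$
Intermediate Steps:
$o = 29$ ($o = 46 - 17 = 29$)
$u{\left(j \right)} = 12$ ($u{\left(j \right)} = 4 + 8 = 12$)
$D{\left(B,U \right)} = 29 - U$
$D{\left(u{\left(-9 \right)},-201 \right)} - 36121 = \left(29 - -201\right) - 36121 = \left(29 + 201\right) - 36121 = 230 - 36121 = -35891$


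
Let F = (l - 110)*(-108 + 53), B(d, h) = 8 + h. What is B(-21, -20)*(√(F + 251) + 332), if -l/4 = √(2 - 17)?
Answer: -3984 - 12*√(6301 + 220*I*√15) ≈ -4938.7 - 64.258*I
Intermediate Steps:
l = -4*I*√15 (l = -4*√(2 - 17) = -4*I*√15 ≈ -15.492*I)
F = 6050 + 220*I*√15 (F = (-4*I*√15 - 110)*(-108 + 53) = (-110 - 4*I*√15)*(-55) = 6050 + 220*I*√15 ≈ 6050.0 + 852.06*I)
B(-21, -20)*(√(F + 251) + 332) = (8 - 20)*(√((6050 + 220*I*√15) + 251) + 332) = -12*(√(6301 + 220*I*√15) + 332) = -12*(332 + √(6301 + 220*I*√15)) = -3984 - 12*√(6301 + 220*I*√15)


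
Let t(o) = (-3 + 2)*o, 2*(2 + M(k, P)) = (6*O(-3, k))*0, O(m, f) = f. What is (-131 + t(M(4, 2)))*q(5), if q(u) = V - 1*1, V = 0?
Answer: 129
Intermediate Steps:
M(k, P) = -2 (M(k, P) = -2 + ((6*k)*0)/2 = -2 + (½)*0 = -2 + 0 = -2)
q(u) = -1 (q(u) = 0 - 1*1 = 0 - 1 = -1)
t(o) = -o
(-131 + t(M(4, 2)))*q(5) = (-131 - 1*(-2))*(-1) = (-131 + 2)*(-1) = -129*(-1) = 129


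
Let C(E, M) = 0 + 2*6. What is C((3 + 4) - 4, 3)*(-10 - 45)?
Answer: -660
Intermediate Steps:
C(E, M) = 12 (C(E, M) = 0 + 12 = 12)
C((3 + 4) - 4, 3)*(-10 - 45) = 12*(-10 - 45) = 12*(-55) = -660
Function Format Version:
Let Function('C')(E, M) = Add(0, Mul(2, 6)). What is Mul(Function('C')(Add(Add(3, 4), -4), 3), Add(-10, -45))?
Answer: -660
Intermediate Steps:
Function('C')(E, M) = 12 (Function('C')(E, M) = Add(0, 12) = 12)
Mul(Function('C')(Add(Add(3, 4), -4), 3), Add(-10, -45)) = Mul(12, Add(-10, -45)) = Mul(12, -55) = -660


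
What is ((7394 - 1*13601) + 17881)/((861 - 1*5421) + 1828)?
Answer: -5837/1366 ≈ -4.2731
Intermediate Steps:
((7394 - 1*13601) + 17881)/((861 - 1*5421) + 1828) = ((7394 - 13601) + 17881)/((861 - 5421) + 1828) = (-6207 + 17881)/(-4560 + 1828) = 11674/(-2732) = 11674*(-1/2732) = -5837/1366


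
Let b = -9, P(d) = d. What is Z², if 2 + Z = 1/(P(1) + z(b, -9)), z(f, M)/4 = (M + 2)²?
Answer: 154449/38809 ≈ 3.9797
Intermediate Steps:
z(f, M) = 4*(2 + M)² (z(f, M) = 4*(M + 2)² = 4*(2 + M)²)
Z = -393/197 (Z = -2 + 1/(1 + 4*(2 - 9)²) = -2 + 1/(1 + 4*(-7)²) = -2 + 1/(1 + 4*49) = -2 + 1/(1 + 196) = -2 + 1/197 = -393/197 ≈ -1.9949)
Z² = (-393/197)² = 154449/38809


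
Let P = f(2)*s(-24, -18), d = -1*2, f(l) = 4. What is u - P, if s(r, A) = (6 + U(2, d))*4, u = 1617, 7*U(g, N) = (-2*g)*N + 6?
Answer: 1489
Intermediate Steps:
d = -2
U(g, N) = 6/7 - 2*N*g/7 (U(g, N) = ((-2*g)*N + 6)/7 = (-2*N*g + 6)/7 = (6 - 2*N*g)/7 = 6/7 - 2*N*g/7)
s(r, A) = 32 (s(r, A) = (6 + (6/7 - 2/7*(-2)*2))*4 = (6 + (6/7 + 8/7))*4 = (6 + 2)*4 = 8*4 = 32)
P = 128 (P = 4*32 = 128)
u - P = 1617 - 1*128 = 1617 - 128 = 1489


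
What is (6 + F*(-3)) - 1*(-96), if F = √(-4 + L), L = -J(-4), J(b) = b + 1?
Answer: 102 - 3*I ≈ 102.0 - 3.0*I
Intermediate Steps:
J(b) = 1 + b
L = 3 (L = -(1 - 4) = -1*(-3) = 3)
F = I (F = √(-4 + 3) = √(-1) = I ≈ 1.0*I)
(6 + F*(-3)) - 1*(-96) = (6 + I*(-3)) - 1*(-96) = (6 - 3*I) + 96 = 102 - 3*I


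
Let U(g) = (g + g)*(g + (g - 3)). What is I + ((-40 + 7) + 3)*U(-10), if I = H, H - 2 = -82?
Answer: -13880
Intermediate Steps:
H = -80 (H = 2 - 82 = -80)
I = -80
U(g) = 2*g*(-3 + 2*g) (U(g) = (2*g)*(g + (-3 + g)) = (2*g)*(-3 + 2*g) = 2*g*(-3 + 2*g))
I + ((-40 + 7) + 3)*U(-10) = -80 + ((-40 + 7) + 3)*(2*(-10)*(-3 + 2*(-10))) = -80 + (-33 + 3)*(2*(-10)*(-3 - 20)) = -80 - 60*(-10)*(-23) = -80 - 30*460 = -80 - 13800 = -13880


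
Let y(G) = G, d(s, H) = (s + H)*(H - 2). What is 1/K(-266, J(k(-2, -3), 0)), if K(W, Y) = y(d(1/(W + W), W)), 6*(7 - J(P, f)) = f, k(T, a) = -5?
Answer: 133/9481371 ≈ 1.4028e-5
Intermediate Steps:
J(P, f) = 7 - f/6
d(s, H) = (-2 + H)*(H + s) (d(s, H) = (H + s)*(-2 + H) = (-2 + H)*(H + s))
K(W, Y) = 1/2 + W**2 - 1/W - 2*W (K(W, Y) = W**2 - 2*W - 2/(W + W) + W/(W + W) = W**2 - 2*W - 2*1/(2*W) + W/((2*W)) = W**2 - 2*W - 1/W + W*(1/(2*W)) = W**2 - 2*W - 1/W + 1/2 = 1/2 + W**2 - 1/W - 2*W)
1/K(-266, J(k(-2, -3), 0)) = 1/(1/2 + (-266)**2 - 1/(-266) - 2*(-266)) = 1/(1/2 + 70756 - 1*(-1/266) + 532) = 1/(1/2 + 70756 + 1/266 + 532) = 1/(9481371/133) = 133/9481371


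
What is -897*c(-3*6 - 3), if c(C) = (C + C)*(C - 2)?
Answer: -866502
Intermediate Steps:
c(C) = 2*C*(-2 + C) (c(C) = (2*C)*(-2 + C) = 2*C*(-2 + C))
-897*c(-3*6 - 3) = -1794*(-3*6 - 3)*(-2 + (-3*6 - 3)) = -1794*(-18 - 3)*(-2 + (-18 - 3)) = -1794*(-21)*(-2 - 21) = -1794*(-21)*(-23) = -897*966 = -866502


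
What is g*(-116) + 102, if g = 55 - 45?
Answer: -1058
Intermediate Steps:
g = 10
g*(-116) + 102 = 10*(-116) + 102 = -1160 + 102 = -1058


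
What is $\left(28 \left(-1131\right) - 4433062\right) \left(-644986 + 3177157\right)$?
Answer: $-11305459828830$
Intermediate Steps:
$\left(28 \left(-1131\right) - 4433062\right) \left(-644986 + 3177157\right) = \left(-31668 - 4433062\right) 2532171 = \left(-4464730\right) 2532171 = -11305459828830$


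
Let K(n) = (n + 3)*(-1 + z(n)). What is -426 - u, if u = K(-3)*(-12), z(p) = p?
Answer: -426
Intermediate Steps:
K(n) = (-1 + n)*(3 + n) (K(n) = (n + 3)*(-1 + n) = (3 + n)*(-1 + n) = (-1 + n)*(3 + n))
u = 0 (u = (-3 + (-3)**2 + 2*(-3))*(-12) = (-3 + 9 - 6)*(-12) = 0*(-12) = 0)
-426 - u = -426 - 1*0 = -426 + 0 = -426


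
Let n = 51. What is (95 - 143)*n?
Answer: -2448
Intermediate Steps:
(95 - 143)*n = (95 - 143)*51 = -48*51 = -2448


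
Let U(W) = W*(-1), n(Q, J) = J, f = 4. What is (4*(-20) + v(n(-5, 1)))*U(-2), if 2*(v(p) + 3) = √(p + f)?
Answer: -166 + √5 ≈ -163.76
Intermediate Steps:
v(p) = -3 + √(4 + p)/2 (v(p) = -3 + √(p + 4)/2 = -3 + √(4 + p)/2)
U(W) = -W
(4*(-20) + v(n(-5, 1)))*U(-2) = (4*(-20) + (-3 + √(4 + 1)/2))*(-1*(-2)) = (-80 + (-3 + √5/2))*2 = (-83 + √5/2)*2 = -166 + √5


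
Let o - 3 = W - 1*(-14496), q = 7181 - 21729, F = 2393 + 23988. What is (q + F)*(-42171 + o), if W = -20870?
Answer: -574397486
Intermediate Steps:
F = 26381
q = -14548
o = -6371 (o = 3 + (-20870 - 1*(-14496)) = 3 + (-20870 + 14496) = 3 - 6374 = -6371)
(q + F)*(-42171 + o) = (-14548 + 26381)*(-42171 - 6371) = 11833*(-48542) = -574397486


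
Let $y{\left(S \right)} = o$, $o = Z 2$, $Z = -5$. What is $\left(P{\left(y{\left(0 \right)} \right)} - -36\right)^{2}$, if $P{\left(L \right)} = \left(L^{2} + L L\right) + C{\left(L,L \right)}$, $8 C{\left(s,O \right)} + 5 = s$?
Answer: $\frac{3508129}{64} \approx 54815.0$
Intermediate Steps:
$C{\left(s,O \right)} = - \frac{5}{8} + \frac{s}{8}$
$o = -10$ ($o = \left(-5\right) 2 = -10$)
$y{\left(S \right)} = -10$
$P{\left(L \right)} = - \frac{5}{8} + 2 L^{2} + \frac{L}{8}$ ($P{\left(L \right)} = \left(L^{2} + L L\right) + \left(- \frac{5}{8} + \frac{L}{8}\right) = \left(L^{2} + L^{2}\right) + \left(- \frac{5}{8} + \frac{L}{8}\right) = 2 L^{2} + \left(- \frac{5}{8} + \frac{L}{8}\right) = - \frac{5}{8} + 2 L^{2} + \frac{L}{8}$)
$\left(P{\left(y{\left(0 \right)} \right)} - -36\right)^{2} = \left(\left(- \frac{5}{8} + 2 \left(-10\right)^{2} + \frac{1}{8} \left(-10\right)\right) - -36\right)^{2} = \left(\left(- \frac{5}{8} + 2 \cdot 100 - \frac{5}{4}\right) + 36\right)^{2} = \left(\left(- \frac{5}{8} + 200 - \frac{5}{4}\right) + 36\right)^{2} = \left(\frac{1585}{8} + 36\right)^{2} = \left(\frac{1873}{8}\right)^{2} = \frac{3508129}{64}$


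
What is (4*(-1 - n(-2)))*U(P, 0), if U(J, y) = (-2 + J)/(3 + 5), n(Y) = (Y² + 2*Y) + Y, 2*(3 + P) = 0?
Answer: -5/2 ≈ -2.5000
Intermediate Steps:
P = -3 (P = -3 + (½)*0 = -3 + 0 = -3)
n(Y) = Y² + 3*Y
U(J, y) = -¼ + J/8 (U(J, y) = (-2 + J)/8 = (-2 + J)*(⅛) = -¼ + J/8)
(4*(-1 - n(-2)))*U(P, 0) = (4*(-1 - (-2)*(3 - 2)))*(-¼ + (⅛)*(-3)) = (4*(-1 - (-2)))*(-¼ - 3/8) = (4*(-1 - 1*(-2)))*(-5/8) = (4*(-1 + 2))*(-5/8) = (4*1)*(-5/8) = 4*(-5/8) = -5/2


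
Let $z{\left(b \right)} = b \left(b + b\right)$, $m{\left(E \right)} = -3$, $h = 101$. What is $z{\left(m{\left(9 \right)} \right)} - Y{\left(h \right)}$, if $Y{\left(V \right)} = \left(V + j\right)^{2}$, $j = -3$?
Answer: $-9586$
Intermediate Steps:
$Y{\left(V \right)} = \left(-3 + V\right)^{2}$ ($Y{\left(V \right)} = \left(V - 3\right)^{2} = \left(-3 + V\right)^{2}$)
$z{\left(b \right)} = 2 b^{2}$ ($z{\left(b \right)} = b 2 b = 2 b^{2}$)
$z{\left(m{\left(9 \right)} \right)} - Y{\left(h \right)} = 2 \left(-3\right)^{2} - \left(-3 + 101\right)^{2} = 2 \cdot 9 - 98^{2} = 18 - 9604 = -9586$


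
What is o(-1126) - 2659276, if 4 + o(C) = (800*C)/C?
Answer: -2658480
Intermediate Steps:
o(C) = 796 (o(C) = -4 + (800*C)/C = -4 + 800 = 796)
o(-1126) - 2659276 = 796 - 2659276 = -2658480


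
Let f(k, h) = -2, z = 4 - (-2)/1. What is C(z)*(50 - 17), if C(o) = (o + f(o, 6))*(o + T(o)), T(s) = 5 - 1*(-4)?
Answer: 1980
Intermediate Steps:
z = 6 (z = 4 - (-2) = 4 - 1*(-2) = 4 + 2 = 6)
T(s) = 9 (T(s) = 5 + 4 = 9)
C(o) = (-2 + o)*(9 + o) (C(o) = (o - 2)*(o + 9) = (-2 + o)*(9 + o))
C(z)*(50 - 17) = (-18 + 6**2 + 7*6)*(50 - 17) = (-18 + 36 + 42)*33 = 60*33 = 1980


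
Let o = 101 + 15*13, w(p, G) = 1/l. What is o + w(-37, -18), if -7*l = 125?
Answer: 36993/125 ≈ 295.94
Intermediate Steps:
l = -125/7 (l = -⅐*125 = -125/7 ≈ -17.857)
w(p, G) = -7/125 (w(p, G) = 1/(-125/7) = -7/125)
o = 296 (o = 101 + 195 = 296)
o + w(-37, -18) = 296 - 7/125 = 36993/125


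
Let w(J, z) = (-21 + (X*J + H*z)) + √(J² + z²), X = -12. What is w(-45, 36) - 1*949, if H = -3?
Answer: -538 + 9*√41 ≈ -480.37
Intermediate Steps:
w(J, z) = -21 + √(J² + z²) - 12*J - 3*z (w(J, z) = (-21 + (-12*J - 3*z)) + √(J² + z²) = (-21 - 12*J - 3*z) + √(J² + z²) = -21 + √(J² + z²) - 12*J - 3*z)
w(-45, 36) - 1*949 = (-21 + √((-45)² + 36²) - 12*(-45) - 3*36) - 1*949 = (-21 + √(2025 + 1296) + 540 - 108) - 949 = (-21 + √3321 + 540 - 108) - 949 = (-21 + 9*√41 + 540 - 108) - 949 = (411 + 9*√41) - 949 = -538 + 9*√41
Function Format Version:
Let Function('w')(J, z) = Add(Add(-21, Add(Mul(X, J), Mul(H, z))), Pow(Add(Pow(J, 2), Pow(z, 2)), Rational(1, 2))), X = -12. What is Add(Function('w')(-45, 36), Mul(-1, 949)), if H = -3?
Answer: Add(-538, Mul(9, Pow(41, Rational(1, 2)))) ≈ -480.37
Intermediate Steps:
Function('w')(J, z) = Add(-21, Pow(Add(Pow(J, 2), Pow(z, 2)), Rational(1, 2)), Mul(-12, J), Mul(-3, z)) (Function('w')(J, z) = Add(Add(-21, Add(Mul(-12, J), Mul(-3, z))), Pow(Add(Pow(J, 2), Pow(z, 2)), Rational(1, 2))) = Add(Add(-21, Mul(-12, J), Mul(-3, z)), Pow(Add(Pow(J, 2), Pow(z, 2)), Rational(1, 2))) = Add(-21, Pow(Add(Pow(J, 2), Pow(z, 2)), Rational(1, 2)), Mul(-12, J), Mul(-3, z)))
Add(Function('w')(-45, 36), Mul(-1, 949)) = Add(Add(-21, Pow(Add(Pow(-45, 2), Pow(36, 2)), Rational(1, 2)), Mul(-12, -45), Mul(-3, 36)), Mul(-1, 949)) = Add(Add(-21, Pow(Add(2025, 1296), Rational(1, 2)), 540, -108), -949) = Add(Add(-21, Pow(3321, Rational(1, 2)), 540, -108), -949) = Add(Add(-21, Mul(9, Pow(41, Rational(1, 2))), 540, -108), -949) = Add(Add(411, Mul(9, Pow(41, Rational(1, 2)))), -949) = Add(-538, Mul(9, Pow(41, Rational(1, 2))))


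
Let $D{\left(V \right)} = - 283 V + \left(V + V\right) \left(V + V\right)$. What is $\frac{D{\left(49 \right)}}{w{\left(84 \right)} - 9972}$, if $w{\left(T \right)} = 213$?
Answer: $\frac{1421}{3253} \approx 0.43683$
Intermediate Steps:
$D{\left(V \right)} = - 283 V + 4 V^{2}$ ($D{\left(V \right)} = - 283 V + 2 V 2 V = - 283 V + 4 V^{2}$)
$\frac{D{\left(49 \right)}}{w{\left(84 \right)} - 9972} = \frac{49 \left(-283 + 4 \cdot 49\right)}{213 - 9972} = \frac{49 \left(-283 + 196\right)}{-9759} = 49 \left(-87\right) \left(- \frac{1}{9759}\right) = \left(-4263\right) \left(- \frac{1}{9759}\right) = \frac{1421}{3253}$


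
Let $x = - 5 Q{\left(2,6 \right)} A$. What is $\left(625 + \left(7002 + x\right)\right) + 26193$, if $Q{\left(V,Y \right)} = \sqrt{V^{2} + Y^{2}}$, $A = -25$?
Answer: $33820 + 250 \sqrt{10} \approx 34611.0$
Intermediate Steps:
$x = 250 \sqrt{10}$ ($x = - 5 \sqrt{2^{2} + 6^{2}} \left(-25\right) = - 5 \sqrt{4 + 36} \left(-25\right) = - 5 \sqrt{40} \left(-25\right) = - 5 \cdot 2 \sqrt{10} \left(-25\right) = - 10 \sqrt{10} \left(-25\right) = 250 \sqrt{10} \approx 790.57$)
$\left(625 + \left(7002 + x\right)\right) + 26193 = \left(625 + \left(7002 + 250 \sqrt{10}\right)\right) + 26193 = \left(7627 + 250 \sqrt{10}\right) + 26193 = 33820 + 250 \sqrt{10}$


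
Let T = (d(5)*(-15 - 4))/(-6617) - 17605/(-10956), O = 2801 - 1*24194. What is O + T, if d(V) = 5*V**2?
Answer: -1550761249051/72495852 ≈ -21391.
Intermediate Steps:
O = -21393 (O = 2801 - 24194 = -21393)
T = 142512785/72495852 (T = ((5*5**2)*(-15 - 4))/(-6617) - 17605/(-10956) = ((5*25)*(-19))*(-1/6617) - 17605*(-1/10956) = (125*(-19))*(-1/6617) + 17605/10956 = -2375*(-1/6617) + 17605/10956 = 2375/6617 + 17605/10956 = 142512785/72495852 ≈ 1.9658)
O + T = -21393 + 142512785/72495852 = -1550761249051/72495852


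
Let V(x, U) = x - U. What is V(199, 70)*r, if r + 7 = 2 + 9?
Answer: 516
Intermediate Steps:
r = 4 (r = -7 + (2 + 9) = -7 + 11 = 4)
V(199, 70)*r = (199 - 1*70)*4 = (199 - 70)*4 = 129*4 = 516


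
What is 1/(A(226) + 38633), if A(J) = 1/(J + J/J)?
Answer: 227/8769692 ≈ 2.5885e-5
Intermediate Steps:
A(J) = 1/(1 + J) (A(J) = 1/(J + 1) = 1/(1 + J))
1/(A(226) + 38633) = 1/(1/(1 + 226) + 38633) = 1/(1/227 + 38633) = 1/(8769692/227) = 227/8769692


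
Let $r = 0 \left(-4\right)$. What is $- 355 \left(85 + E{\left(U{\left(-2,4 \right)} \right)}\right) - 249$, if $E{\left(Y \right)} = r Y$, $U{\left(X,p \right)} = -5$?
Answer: $-30424$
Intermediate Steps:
$r = 0$
$E{\left(Y \right)} = 0$ ($E{\left(Y \right)} = 0 Y = 0$)
$- 355 \left(85 + E{\left(U{\left(-2,4 \right)} \right)}\right) - 249 = - 355 \left(85 + 0\right) - 249 = \left(-355\right) 85 - 249 = -30175 - 249 = -30424$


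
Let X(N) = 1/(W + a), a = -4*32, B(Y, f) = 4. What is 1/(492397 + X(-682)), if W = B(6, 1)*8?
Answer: 96/47270111 ≈ 2.0309e-6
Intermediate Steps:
W = 32 (W = 4*8 = 32)
a = -128
X(N) = -1/96 (X(N) = 1/(32 - 128) = 1/(-96) = -1/96)
1/(492397 + X(-682)) = 1/(492397 - 1/96) = 1/(47270111/96) = 96/47270111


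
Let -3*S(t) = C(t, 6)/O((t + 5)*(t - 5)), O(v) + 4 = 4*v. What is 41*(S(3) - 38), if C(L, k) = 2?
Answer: -158875/102 ≈ -1557.6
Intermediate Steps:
O(v) = -4 + 4*v
S(t) = -2/(3*(-4 + 4*(-5 + t)*(5 + t))) (S(t) = -2/(3*(-4 + 4*((t + 5)*(t - 5)))) = -2/(3*(-4 + 4*((5 + t)*(-5 + t)))) = -2/(3*(-4 + 4*((-5 + t)*(5 + t)))) = -2/(3*(-4 + 4*(-5 + t)*(5 + t))))
41*(S(3) - 38) = 41*(-1/(-156 + 6*3**2) - 38) = 41*(-1/(-156 + 6*9) - 38) = 41*(-1/(-156 + 54) - 38) = 41*(-1/(-102) - 38) = 41*(-1*(-1/102) - 38) = 41*(1/102 - 38) = 41*(-3875/102) = -158875/102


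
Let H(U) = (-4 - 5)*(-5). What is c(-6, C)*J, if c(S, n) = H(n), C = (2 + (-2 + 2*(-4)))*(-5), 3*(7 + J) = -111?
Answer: -1980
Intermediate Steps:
H(U) = 45 (H(U) = -9*(-5) = 45)
J = -44 (J = -7 + (⅓)*(-111) = -7 - 37 = -44)
C = 40 (C = (2 + (-2 - 8))*(-5) = (2 - 10)*(-5) = -8*(-5) = 40)
c(S, n) = 45
c(-6, C)*J = 45*(-44) = -1980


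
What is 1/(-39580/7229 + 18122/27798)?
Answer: -2450631/11820011 ≈ -0.20733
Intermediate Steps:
1/(-39580/7229 + 18122/27798) = 1/(-39580*1/7229 + 18122*(1/27798)) = 1/(-39580/7229 + 221/339) = 1/(-11820011/2450631) = -2450631/11820011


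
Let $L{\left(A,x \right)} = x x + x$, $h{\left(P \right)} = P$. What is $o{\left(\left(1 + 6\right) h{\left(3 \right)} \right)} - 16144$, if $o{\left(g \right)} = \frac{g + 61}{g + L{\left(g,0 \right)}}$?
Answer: $- \frac{338942}{21} \approx -16140.0$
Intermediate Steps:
$L{\left(A,x \right)} = x + x^{2}$ ($L{\left(A,x \right)} = x^{2} + x = x + x^{2}$)
$o{\left(g \right)} = \frac{61 + g}{g}$ ($o{\left(g \right)} = \frac{g + 61}{g + 0 \left(1 + 0\right)} = \frac{61 + g}{g + 0 \cdot 1} = \frac{61 + g}{g + 0} = \frac{61 + g}{g}$)
$o{\left(\left(1 + 6\right) h{\left(3 \right)} \right)} - 16144 = \frac{61 + \left(1 + 6\right) 3}{\left(1 + 6\right) 3} - 16144 = \frac{61 + 7 \cdot 3}{7 \cdot 3} - 16144 = \frac{61 + 21}{21} - 16144 = \frac{1}{21} \cdot 82 - 16144 = \frac{82}{21} - 16144 = - \frac{338942}{21}$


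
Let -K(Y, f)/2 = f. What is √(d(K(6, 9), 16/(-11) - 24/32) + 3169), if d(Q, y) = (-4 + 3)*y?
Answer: √1534863/22 ≈ 56.313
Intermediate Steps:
K(Y, f) = -2*f
d(Q, y) = -y
√(d(K(6, 9), 16/(-11) - 24/32) + 3169) = √(-(16/(-11) - 24/32) + 3169) = √(-(16*(-1/11) - 24*1/32) + 3169) = √(-(-16/11 - ¾) + 3169) = √(-1*(-97/44) + 3169) = √(97/44 + 3169) = √(139533/44) = √1534863/22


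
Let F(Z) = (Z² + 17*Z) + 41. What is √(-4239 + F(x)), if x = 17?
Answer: 2*I*√905 ≈ 60.166*I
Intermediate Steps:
F(Z) = 41 + Z² + 17*Z
√(-4239 + F(x)) = √(-4239 + (41 + 17² + 17*17)) = √(-4239 + (41 + 289 + 289)) = √(-4239 + 619) = √(-3620) = 2*I*√905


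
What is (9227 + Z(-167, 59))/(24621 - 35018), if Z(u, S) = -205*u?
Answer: -43462/10397 ≈ -4.1802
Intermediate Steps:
(9227 + Z(-167, 59))/(24621 - 35018) = (9227 - 205*(-167))/(24621 - 35018) = (9227 + 34235)/(-10397) = 43462*(-1/10397) = -43462/10397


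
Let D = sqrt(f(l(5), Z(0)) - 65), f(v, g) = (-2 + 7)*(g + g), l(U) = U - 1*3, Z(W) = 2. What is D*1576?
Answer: 4728*I*sqrt(5) ≈ 10572.0*I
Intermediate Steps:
l(U) = -3 + U (l(U) = U - 3 = -3 + U)
f(v, g) = 10*g (f(v, g) = 5*(2*g) = 10*g)
D = 3*I*sqrt(5) (D = sqrt(10*2 - 65) = sqrt(20 - 65) = sqrt(-45) = 3*I*sqrt(5) ≈ 6.7082*I)
D*1576 = (3*I*sqrt(5))*1576 = 4728*I*sqrt(5)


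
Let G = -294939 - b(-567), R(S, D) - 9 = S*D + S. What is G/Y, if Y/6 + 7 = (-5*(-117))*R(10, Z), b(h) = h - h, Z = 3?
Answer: -98313/57316 ≈ -1.7153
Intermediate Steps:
R(S, D) = 9 + S + D*S (R(S, D) = 9 + (S*D + S) = 9 + (D*S + S) = 9 + (S + D*S) = 9 + S + D*S)
b(h) = 0
Y = 171948 (Y = -42 + 6*((-5*(-117))*(9 + 10 + 3*10)) = -42 + 6*(585*(9 + 10 + 30)) = -42 + 6*(585*49) = -42 + 6*28665 = -42 + 171990 = 171948)
G = -294939 (G = -294939 - 1*0 = -294939 + 0 = -294939)
G/Y = -294939/171948 = -294939*1/171948 = -98313/57316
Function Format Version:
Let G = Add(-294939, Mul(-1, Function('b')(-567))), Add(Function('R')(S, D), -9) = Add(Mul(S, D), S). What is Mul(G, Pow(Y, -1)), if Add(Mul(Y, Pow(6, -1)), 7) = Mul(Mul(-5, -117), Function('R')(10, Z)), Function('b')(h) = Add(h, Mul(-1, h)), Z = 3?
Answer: Rational(-98313, 57316) ≈ -1.7153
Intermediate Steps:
Function('R')(S, D) = Add(9, S, Mul(D, S)) (Function('R')(S, D) = Add(9, Add(Mul(S, D), S)) = Add(9, Add(Mul(D, S), S)) = Add(9, Add(S, Mul(D, S))) = Add(9, S, Mul(D, S)))
Function('b')(h) = 0
Y = 171948 (Y = Add(-42, Mul(6, Mul(Mul(-5, -117), Add(9, 10, Mul(3, 10))))) = Add(-42, Mul(6, Mul(585, Add(9, 10, 30)))) = Add(-42, Mul(6, Mul(585, 49))) = Add(-42, Mul(6, 28665)) = Add(-42, 171990) = 171948)
G = -294939 (G = Add(-294939, Mul(-1, 0)) = Add(-294939, 0) = -294939)
Mul(G, Pow(Y, -1)) = Mul(-294939, Pow(171948, -1)) = Mul(-294939, Rational(1, 171948)) = Rational(-98313, 57316)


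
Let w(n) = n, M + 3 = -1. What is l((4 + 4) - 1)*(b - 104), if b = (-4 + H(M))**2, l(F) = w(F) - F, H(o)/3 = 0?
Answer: 0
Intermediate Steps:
M = -4 (M = -3 - 1 = -4)
H(o) = 0 (H(o) = 3*0 = 0)
l(F) = 0 (l(F) = F - F = 0)
b = 16 (b = (-4 + 0)**2 = (-4)**2 = 16)
l((4 + 4) - 1)*(b - 104) = 0*(16 - 104) = 0*(-88) = 0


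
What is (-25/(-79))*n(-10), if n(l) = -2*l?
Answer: 500/79 ≈ 6.3291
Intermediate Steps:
(-25/(-79))*n(-10) = (-25/(-79))*(-2*(-10)) = -25*(-1/79)*20 = (25/79)*20 = 500/79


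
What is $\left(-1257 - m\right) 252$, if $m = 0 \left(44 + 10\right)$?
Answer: $-316764$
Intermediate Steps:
$m = 0$ ($m = 0 \cdot 54 = 0$)
$\left(-1257 - m\right) 252 = \left(-1257 - 0\right) 252 = \left(-1257 + 0\right) 252 = \left(-1257\right) 252 = -316764$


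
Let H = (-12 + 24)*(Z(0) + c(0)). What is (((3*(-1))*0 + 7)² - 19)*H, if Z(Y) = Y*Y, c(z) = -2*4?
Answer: -2880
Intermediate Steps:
c(z) = -8
Z(Y) = Y²
H = -96 (H = (-12 + 24)*(0² - 8) = 12*(0 - 8) = 12*(-8) = -96)
(((3*(-1))*0 + 7)² - 19)*H = (((3*(-1))*0 + 7)² - 19)*(-96) = ((-3*0 + 7)² - 19)*(-96) = ((0 + 7)² - 19)*(-96) = (7² - 19)*(-96) = (49 - 19)*(-96) = 30*(-96) = -2880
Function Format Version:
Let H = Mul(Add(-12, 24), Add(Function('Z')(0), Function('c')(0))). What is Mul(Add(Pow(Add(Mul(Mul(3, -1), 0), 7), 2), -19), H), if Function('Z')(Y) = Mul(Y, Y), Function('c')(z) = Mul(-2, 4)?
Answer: -2880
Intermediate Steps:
Function('c')(z) = -8
Function('Z')(Y) = Pow(Y, 2)
H = -96 (H = Mul(Add(-12, 24), Add(Pow(0, 2), -8)) = Mul(12, Add(0, -8)) = Mul(12, -8) = -96)
Mul(Add(Pow(Add(Mul(Mul(3, -1), 0), 7), 2), -19), H) = Mul(Add(Pow(Add(Mul(Mul(3, -1), 0), 7), 2), -19), -96) = Mul(Add(Pow(Add(Mul(-3, 0), 7), 2), -19), -96) = Mul(Add(Pow(Add(0, 7), 2), -19), -96) = Mul(Add(Pow(7, 2), -19), -96) = Mul(Add(49, -19), -96) = Mul(30, -96) = -2880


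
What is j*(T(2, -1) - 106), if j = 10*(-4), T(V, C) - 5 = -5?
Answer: 4240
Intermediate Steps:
T(V, C) = 0 (T(V, C) = 5 - 5 = 0)
j = -40
j*(T(2, -1) - 106) = -40*(0 - 106) = -40*(-106) = 4240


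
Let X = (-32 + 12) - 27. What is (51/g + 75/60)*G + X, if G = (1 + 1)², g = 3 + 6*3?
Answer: -226/7 ≈ -32.286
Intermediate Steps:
g = 21 (g = 3 + 18 = 21)
G = 4 (G = 2² = 4)
X = -47 (X = -20 - 27 = -47)
(51/g + 75/60)*G + X = (51/21 + 75/60)*4 - 47 = (51*(1/21) + 75*(1/60))*4 - 47 = (17/7 + 5/4)*4 - 47 = (103/28)*4 - 47 = 103/7 - 47 = -226/7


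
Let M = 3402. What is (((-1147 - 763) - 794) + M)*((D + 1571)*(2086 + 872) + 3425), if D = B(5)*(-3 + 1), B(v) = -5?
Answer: 3266656054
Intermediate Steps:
D = 10 (D = -5*(-3 + 1) = -5*(-2) = 10)
(((-1147 - 763) - 794) + M)*((D + 1571)*(2086 + 872) + 3425) = (((-1147 - 763) - 794) + 3402)*((10 + 1571)*(2086 + 872) + 3425) = ((-1910 - 794) + 3402)*(1581*2958 + 3425) = (-2704 + 3402)*(4676598 + 3425) = 698*4680023 = 3266656054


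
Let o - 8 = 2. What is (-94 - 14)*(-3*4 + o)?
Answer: 216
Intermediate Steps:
o = 10 (o = 8 + 2 = 10)
(-94 - 14)*(-3*4 + o) = (-94 - 14)*(-3*4 + 10) = -108*(-12 + 10) = -108*(-2) = 216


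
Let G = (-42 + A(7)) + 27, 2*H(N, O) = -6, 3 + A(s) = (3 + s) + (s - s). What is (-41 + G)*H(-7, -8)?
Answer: 147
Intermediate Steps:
A(s) = s (A(s) = -3 + ((3 + s) + (s - s)) = -3 + ((3 + s) + 0) = -3 + (3 + s) = s)
H(N, O) = -3 (H(N, O) = (½)*(-6) = -3)
G = -8 (G = (-42 + 7) + 27 = -35 + 27 = -8)
(-41 + G)*H(-7, -8) = (-41 - 8)*(-3) = -49*(-3) = 147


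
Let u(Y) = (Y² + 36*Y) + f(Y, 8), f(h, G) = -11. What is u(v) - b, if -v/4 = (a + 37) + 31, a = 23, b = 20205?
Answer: 99176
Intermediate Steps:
v = -364 (v = -4*((23 + 37) + 31) = -4*(60 + 31) = -4*91 = -364)
u(Y) = -11 + Y² + 36*Y (u(Y) = (Y² + 36*Y) - 11 = -11 + Y² + 36*Y)
u(v) - b = (-11 + (-364)² + 36*(-364)) - 1*20205 = (-11 + 132496 - 13104) - 20205 = 119381 - 20205 = 99176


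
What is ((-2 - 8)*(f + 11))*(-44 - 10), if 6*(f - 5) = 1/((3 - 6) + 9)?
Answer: 8655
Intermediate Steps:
f = 181/36 (f = 5 + 1/(6*((3 - 6) + 9)) = 5 + 1/(6*(-3 + 9)) = 5 + (⅙)/6 = 5 + (⅙)*(⅙) = 5 + 1/36 = 181/36 ≈ 5.0278)
((-2 - 8)*(f + 11))*(-44 - 10) = ((-2 - 8)*(181/36 + 11))*(-44 - 10) = -10*577/36*(-54) = -2885/18*(-54) = 8655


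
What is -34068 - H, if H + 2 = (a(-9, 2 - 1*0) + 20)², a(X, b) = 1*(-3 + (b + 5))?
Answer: -34642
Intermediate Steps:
a(X, b) = 2 + b (a(X, b) = 1*(-3 + (5 + b)) = 1*(2 + b) = 2 + b)
H = 574 (H = -2 + ((2 + (2 - 1*0)) + 20)² = -2 + ((2 + (2 + 0)) + 20)² = -2 + ((2 + 2) + 20)² = -2 + (4 + 20)² = -2 + 24² = -2 + 576 = 574)
-34068 - H = -34068 - 1*574 = -34068 - 574 = -34642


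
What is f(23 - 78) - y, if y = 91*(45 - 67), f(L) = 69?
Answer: 2071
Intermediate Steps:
y = -2002 (y = 91*(-22) = -2002)
f(23 - 78) - y = 69 - 1*(-2002) = 69 + 2002 = 2071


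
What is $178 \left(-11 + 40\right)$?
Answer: $5162$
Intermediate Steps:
$178 \left(-11 + 40\right) = 178 \cdot 29 = 5162$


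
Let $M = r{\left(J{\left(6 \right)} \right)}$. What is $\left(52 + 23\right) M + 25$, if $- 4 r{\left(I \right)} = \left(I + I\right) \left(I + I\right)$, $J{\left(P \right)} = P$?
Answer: $-2675$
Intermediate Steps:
$r{\left(I \right)} = - I^{2}$ ($r{\left(I \right)} = - \frac{\left(I + I\right) \left(I + I\right)}{4} = - \frac{2 I 2 I}{4} = - \frac{4 I^{2}}{4} = - I^{2}$)
$M = -36$ ($M = - 6^{2} = \left(-1\right) 36 = -36$)
$\left(52 + 23\right) M + 25 = \left(52 + 23\right) \left(-36\right) + 25 = 75 \left(-36\right) + 25 = -2700 + 25 = -2675$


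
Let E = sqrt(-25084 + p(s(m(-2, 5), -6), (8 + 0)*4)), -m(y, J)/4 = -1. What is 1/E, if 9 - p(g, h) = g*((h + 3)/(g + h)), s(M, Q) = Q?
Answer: -I*sqrt(4236310)/325870 ≈ -0.0063161*I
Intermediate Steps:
m(y, J) = 4 (m(y, J) = -4*(-1) = 4)
p(g, h) = 9 - g*(3 + h)/(g + h) (p(g, h) = 9 - g*(h + 3)/(g + h) = 9 - g*(3 + h)/(g + h))
E = I*sqrt(4236310)/13 (E = sqrt(-25084 + (6*(-6) + 9*((8 + 0)*4) - 1*(-6)*(8 + 0)*4)/(-6 + (8 + 0)*4)) = sqrt(-25084 + (-36 + 9*(8*4) - 1*(-6)*8*4)/(-6 + 8*4)) = sqrt(-25084 + (-36 + 9*32 - 1*(-6)*32)/(-6 + 32)) = sqrt(-25084 + (-36 + 288 + 192)/26) = sqrt(-25084 + (1/26)*444) = sqrt(-25084 + 222/13) = sqrt(-325870/13) = I*sqrt(4236310)/13 ≈ 158.33*I)
1/E = 1/(I*sqrt(4236310)/13) = -I*sqrt(4236310)/325870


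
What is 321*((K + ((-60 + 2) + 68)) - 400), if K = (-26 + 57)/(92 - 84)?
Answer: -991569/8 ≈ -1.2395e+5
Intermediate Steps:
K = 31/8 ≈ 3.8750
321*((K + ((-60 + 2) + 68)) - 400) = 321*((31/8 + ((-60 + 2) + 68)) - 400) = 321*((31/8 + (-58 + 68)) - 400) = 321*((31/8 + 10) - 400) = 321*(111/8 - 400) = 321*(-3089/8) = -991569/8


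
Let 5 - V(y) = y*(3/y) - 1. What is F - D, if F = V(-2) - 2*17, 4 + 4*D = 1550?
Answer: -835/2 ≈ -417.50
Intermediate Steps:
D = 773/2 (D = -1 + (¼)*1550 = -1 + 775/2 = 773/2 ≈ 386.50)
V(y) = 3 (V(y) = 5 - (y*(3/y) - 1) = 5 - (3 - 1) = 5 - 1*2 = 5 - 2 = 3)
F = -31 (F = 3 - 2*17 = 3 - 34 = -31)
F - D = -31 - 1*773/2 = -31 - 773/2 = -835/2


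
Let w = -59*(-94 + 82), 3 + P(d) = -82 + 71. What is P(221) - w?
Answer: -722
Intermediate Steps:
P(d) = -14 (P(d) = -3 + (-82 + 71) = -3 - 11 = -14)
w = 708 (w = -59*(-12) = 708)
P(221) - w = -14 - 1*708 = -14 - 708 = -722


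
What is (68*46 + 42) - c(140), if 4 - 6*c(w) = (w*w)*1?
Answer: 6436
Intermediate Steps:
c(w) = 2/3 - w**2/6 (c(w) = 2/3 - w*w/6 = 2/3 - w**2/6)
(68*46 + 42) - c(140) = (68*46 + 42) - (2/3 - 1/6*140**2) = (3128 + 42) - (2/3 - 1/6*19600) = 3170 - (2/3 - 9800/3) = 3170 - 1*(-3266) = 3170 + 3266 = 6436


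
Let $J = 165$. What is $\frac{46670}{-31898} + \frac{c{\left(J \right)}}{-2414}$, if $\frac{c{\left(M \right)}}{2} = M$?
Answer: $- \frac{30796930}{19250443} \approx -1.5998$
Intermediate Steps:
$c{\left(M \right)} = 2 M$
$\frac{46670}{-31898} + \frac{c{\left(J \right)}}{-2414} = \frac{46670}{-31898} + \frac{2 \cdot 165}{-2414} = 46670 \left(- \frac{1}{31898}\right) + 330 \left(- \frac{1}{2414}\right) = - \frac{23335}{15949} - \frac{165}{1207} = - \frac{30796930}{19250443}$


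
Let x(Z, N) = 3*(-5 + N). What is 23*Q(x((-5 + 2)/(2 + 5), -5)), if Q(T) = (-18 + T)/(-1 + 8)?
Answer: -1104/7 ≈ -157.71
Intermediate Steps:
x(Z, N) = -15 + 3*N
Q(T) = -18/7 + T/7 (Q(T) = (-18 + T)/7 = (-18 + T)*(1/7) = -18/7 + T/7)
23*Q(x((-5 + 2)/(2 + 5), -5)) = 23*(-18/7 + (-15 + 3*(-5))/7) = 23*(-18/7 + (-15 - 15)/7) = 23*(-18/7 + (1/7)*(-30)) = 23*(-18/7 - 30/7) = 23*(-48/7) = -1104/7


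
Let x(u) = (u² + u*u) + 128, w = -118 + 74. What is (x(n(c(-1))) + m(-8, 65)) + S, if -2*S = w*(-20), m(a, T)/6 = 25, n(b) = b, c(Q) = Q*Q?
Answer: -160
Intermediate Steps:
c(Q) = Q²
w = -44
m(a, T) = 150 (m(a, T) = 6*25 = 150)
S = -440 (S = -(-22)*(-20) = -½*880 = -440)
x(u) = 128 + 2*u² (x(u) = (u² + u²) + 128 = 2*u² + 128 = 128 + 2*u²)
(x(n(c(-1))) + m(-8, 65)) + S = ((128 + 2*((-1)²)²) + 150) - 440 = ((128 + 2*1²) + 150) - 440 = ((128 + 2*1) + 150) - 440 = ((128 + 2) + 150) - 440 = (130 + 150) - 440 = 280 - 440 = -160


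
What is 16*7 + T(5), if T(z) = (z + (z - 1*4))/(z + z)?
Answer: 563/5 ≈ 112.60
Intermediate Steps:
T(z) = (-4 + 2*z)/(2*z) (T(z) = (z + (z - 4))/((2*z)) = (z + (-4 + z))*(1/(2*z)) = (-4 + 2*z)*(1/(2*z)) = (-4 + 2*z)/(2*z))
16*7 + T(5) = 16*7 + (-2 + 5)/5 = 112 + (⅕)*3 = 112 + ⅗ = 563/5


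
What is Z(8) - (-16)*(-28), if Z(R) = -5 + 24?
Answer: -429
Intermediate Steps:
Z(R) = 19
Z(8) - (-16)*(-28) = 19 - (-16)*(-28) = 19 - 1*448 = 19 - 448 = -429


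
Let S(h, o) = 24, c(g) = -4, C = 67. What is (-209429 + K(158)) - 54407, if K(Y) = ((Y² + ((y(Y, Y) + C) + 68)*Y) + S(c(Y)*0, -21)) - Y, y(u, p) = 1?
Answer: -217518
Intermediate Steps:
K(Y) = 24 + Y² + 135*Y (K(Y) = ((Y² + ((1 + 67) + 68)*Y) + 24) - Y = ((Y² + (68 + 68)*Y) + 24) - Y = ((Y² + 136*Y) + 24) - Y = (24 + Y² + 136*Y) - Y = 24 + Y² + 135*Y)
(-209429 + K(158)) - 54407 = (-209429 + (24 + 158² + 135*158)) - 54407 = (-209429 + (24 + 24964 + 21330)) - 54407 = (-209429 + 46318) - 54407 = -163111 - 54407 = -217518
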